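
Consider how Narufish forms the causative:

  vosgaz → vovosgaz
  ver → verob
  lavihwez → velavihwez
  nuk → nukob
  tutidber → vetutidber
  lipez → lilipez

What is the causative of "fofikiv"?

vefofikiv

"fofikiv" has 3 vowels. The stems with 3 vowels (lavihwez → velavihwez, tutidber → vetutidber) add the prefix ve-.
So fofikiv → vefofikiv.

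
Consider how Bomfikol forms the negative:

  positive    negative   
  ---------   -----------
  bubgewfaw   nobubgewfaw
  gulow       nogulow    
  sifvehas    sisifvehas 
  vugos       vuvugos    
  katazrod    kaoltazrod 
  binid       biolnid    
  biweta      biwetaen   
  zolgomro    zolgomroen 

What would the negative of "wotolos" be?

wowotolos

bubgewfaw and sifvehas both have last vowel 'a' yet inflect differently (nobubgewfaw, sisifvehas), so the last vowel is not what conditions the rule; the final letter is.
"wotolos" ends in -s. The stems ending in -s (sifvehas → sisifvehas, vugos → vuvugos) repeat the first consonant+vowel as a prefix.
The other patterns: stems ending in -w add the prefix no-; stems ending in -d insert -ol- after the first vowel; stems ending in -a or -o add -en.
So wotolos → wowotolos.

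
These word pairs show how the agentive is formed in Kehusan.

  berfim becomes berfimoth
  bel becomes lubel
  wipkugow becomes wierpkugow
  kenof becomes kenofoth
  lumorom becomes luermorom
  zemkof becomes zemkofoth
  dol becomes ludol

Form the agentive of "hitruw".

hitruwoth

"hitruw" has 2 vowels. The stems with 2 vowels (zemkof → zemkofoth, kenof → kenofoth, berfim → berfimoth) add -oth.
So hitruw → hitruwoth.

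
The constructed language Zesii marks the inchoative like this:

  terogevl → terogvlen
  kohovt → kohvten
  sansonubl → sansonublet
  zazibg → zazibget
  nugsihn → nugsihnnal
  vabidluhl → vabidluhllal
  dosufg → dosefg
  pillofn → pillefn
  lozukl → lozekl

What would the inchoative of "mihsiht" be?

"mihsiht" has second-to-last letter 'h'. The stems whose second-to-last letter is 'h' (nugsihn → nugsihnnal, vabidluhl → vabidluhllal) double the final consonant and add -al.
The other patterns: stems whose second-to-last letter is 'v' delete the last vowel and add -en; stems whose second-to-last letter is 'b' add -et; stems whose second-to-last letter is 'f' or 'k' change the last vowel to 'e'.
So mihsiht → mihsihttal.

mihsihttal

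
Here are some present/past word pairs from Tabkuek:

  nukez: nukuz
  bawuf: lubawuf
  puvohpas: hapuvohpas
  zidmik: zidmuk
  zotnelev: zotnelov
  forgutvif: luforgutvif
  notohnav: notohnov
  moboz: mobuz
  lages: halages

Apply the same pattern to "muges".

notohnav and puvohpas both have last vowel 'a' yet inflect differently (notohnov, hapuvohpas), so the last vowel is not what conditions the rule; the final letter is.
"muges" ends in -s. The stems ending in -s (puvohpas → hapuvohpas, lages → halages) add the prefix ha-.
The other patterns: stems ending in -f add the prefix lu-; stems ending in -v change the last vowel to 'o'; stems ending in -k or -z change the last vowel to 'u'.
So muges → hamuges.

hamuges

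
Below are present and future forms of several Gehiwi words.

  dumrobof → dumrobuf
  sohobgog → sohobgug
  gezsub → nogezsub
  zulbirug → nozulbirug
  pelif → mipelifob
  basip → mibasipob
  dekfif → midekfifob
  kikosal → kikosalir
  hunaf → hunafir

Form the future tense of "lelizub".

nolelizub

sohobgog and zulbirug both end in -g yet inflect differently (sohobgug, nozulbirug), so the final letter is not what conditions the rule; the last vowel is.
"lelizub" has last vowel 'u'. The stems whose last vowel is 'u' (gezsub → nogezsub, zulbirug → nozulbirug) add the prefix no-.
So lelizub → nolelizub.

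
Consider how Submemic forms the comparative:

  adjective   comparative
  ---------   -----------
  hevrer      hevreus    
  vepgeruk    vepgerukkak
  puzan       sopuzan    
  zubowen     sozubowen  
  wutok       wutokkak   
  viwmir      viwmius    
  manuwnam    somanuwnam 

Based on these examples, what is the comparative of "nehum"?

sonehum

hevrer and zubowen both have last vowel 'e' yet inflect differently (hevreus, sozubowen), so the last vowel is not what conditions the rule; the final letter is.
"nehum" ends in -m. The one such stem in the data (manuwnam → somanuwnam) adds the prefix so-, so the same rule applies.
So nehum → sonehum.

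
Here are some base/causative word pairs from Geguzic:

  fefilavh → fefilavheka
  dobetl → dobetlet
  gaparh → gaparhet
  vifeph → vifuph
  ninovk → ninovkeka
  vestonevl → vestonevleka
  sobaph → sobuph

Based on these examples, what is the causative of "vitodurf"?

vifeph and fefilavh both end in -h yet inflect differently (vifuph, fefilavheka), so the final letter is not what conditions the rule; the second-to-last letter is.
"vitodurf" has second-to-last letter 'r'. The one such stem in the data (gaparh → gaparhet) adds -et, so the same rule applies.
So vitodurf → vitodurfet.

vitodurfet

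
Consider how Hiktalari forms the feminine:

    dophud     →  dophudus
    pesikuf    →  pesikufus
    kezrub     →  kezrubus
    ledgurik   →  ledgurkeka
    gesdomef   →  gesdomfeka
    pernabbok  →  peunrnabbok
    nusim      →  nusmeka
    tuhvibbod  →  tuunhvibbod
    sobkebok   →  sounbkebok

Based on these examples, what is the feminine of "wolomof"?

wounlomof

tuhvibbod and dophud both end in -d yet inflect differently (tuunhvibbod, dophudus), so the final letter is not what conditions the rule; the last vowel is.
"wolomof" has last vowel 'o'. The stems whose last vowel is 'o' (sobkebok → sounbkebok, tuhvibbod → tuunhvibbod, pernabbok → peunrnabbok) insert -un- after the first vowel.
So wolomof → wounlomof.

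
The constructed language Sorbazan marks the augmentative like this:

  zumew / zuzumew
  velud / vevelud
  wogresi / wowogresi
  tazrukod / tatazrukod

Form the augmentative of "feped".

fefeped

Every pair shown (zumew → zuzumew, velud → vevelud, wogresi → wowogresi, …) follows the same rule: repeat the first consonant+vowel as a prefix.
So feped → fefeped.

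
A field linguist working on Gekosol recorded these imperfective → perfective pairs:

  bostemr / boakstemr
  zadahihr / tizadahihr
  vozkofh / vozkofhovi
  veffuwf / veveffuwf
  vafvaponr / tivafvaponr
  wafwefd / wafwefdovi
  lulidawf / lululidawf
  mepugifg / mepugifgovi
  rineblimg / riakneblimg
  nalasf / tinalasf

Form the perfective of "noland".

rineblimg and mepugifg both end in -g yet inflect differently (riakneblimg, mepugifgovi), so the final letter is not what conditions the rule; the second-to-last letter is.
"noland" has second-to-last letter 'n'. The one such stem in the data (vafvaponr → tivafvaponr) adds the prefix ti-, so the same rule applies.
So noland → tinoland.

tinoland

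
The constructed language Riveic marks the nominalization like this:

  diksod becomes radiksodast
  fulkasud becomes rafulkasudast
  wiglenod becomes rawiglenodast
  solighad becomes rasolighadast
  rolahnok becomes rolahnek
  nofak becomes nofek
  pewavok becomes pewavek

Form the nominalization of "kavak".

kavek

diksod and rolahnok both have last vowel 'o' yet inflect differently (radiksodast, rolahnek), so the last vowel is not what conditions the rule; the final letter is.
"kavak" ends in -k. The stems ending in -k (rolahnok → rolahnek, nofak → nofek, pewavok → pewavek) change the last vowel to 'e'.
The other pattern: stems ending in -d add ra- … -ast around the stem.
So kavak → kavek.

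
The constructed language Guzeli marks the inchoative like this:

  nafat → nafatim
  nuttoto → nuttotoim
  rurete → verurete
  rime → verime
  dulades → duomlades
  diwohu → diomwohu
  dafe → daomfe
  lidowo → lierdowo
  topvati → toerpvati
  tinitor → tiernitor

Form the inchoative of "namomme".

namommeim

rurete and dafe both end in -e yet inflect differently (verurete, daomfe), so the final letter is not what conditions the rule; the first letter is.
"namomme" begins with n-. The stems beginning with n- (nafat → nafatim, nuttoto → nuttotoim) add -im.
The other patterns: stems beginning with r- add the prefix ve-; stems beginning with d- insert -om- after the first vowel; stems beginning with l- or t- insert -er- after the first vowel.
So namomme → namommeim.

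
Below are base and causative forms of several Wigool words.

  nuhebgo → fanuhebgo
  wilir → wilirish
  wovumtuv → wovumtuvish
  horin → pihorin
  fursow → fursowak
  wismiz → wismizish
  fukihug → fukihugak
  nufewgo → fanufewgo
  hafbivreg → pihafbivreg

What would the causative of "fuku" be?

fukuak

"fuku" begins with f-. The stems beginning with f- (fursow → fursowak, fukihug → fukihugak) add -ak.
The other patterns: stems beginning with n- add the prefix fa-; stems beginning with w- add -ish; stems beginning with h- add the prefix pi-.
So fuku → fukuak.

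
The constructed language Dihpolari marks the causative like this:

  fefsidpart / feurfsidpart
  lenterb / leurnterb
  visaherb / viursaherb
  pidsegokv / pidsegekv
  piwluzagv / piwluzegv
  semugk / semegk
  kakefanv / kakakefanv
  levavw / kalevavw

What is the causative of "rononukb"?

rononekb

pidsegokv and kakefanv both end in -v yet inflect differently (pidsegekv, kakakefanv), so the final letter is not what conditions the rule; the second-to-last letter is.
"rononukb" has second-to-last letter 'k'. The one such stem in the data (pidsegokv → pidsegekv) changes the last vowel to 'e' (as do piwluzagv, semugk), so the same rule applies.
So rononukb → rononekb.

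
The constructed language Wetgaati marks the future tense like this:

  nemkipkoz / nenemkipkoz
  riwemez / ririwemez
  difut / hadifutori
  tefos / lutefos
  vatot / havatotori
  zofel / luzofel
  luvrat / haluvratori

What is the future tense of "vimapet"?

havimapetori

vatot and nemkipkoz both have last vowel 'o' yet inflect differently (havatotori, nenemkipkoz), so the last vowel is not what conditions the rule; the final letter is.
"vimapet" ends in -t. The stems ending in -t (difut → hadifutori, luvrat → haluvratori, vatot → havatotori) add ha- … -ori around the stem.
So vimapet → havimapetori.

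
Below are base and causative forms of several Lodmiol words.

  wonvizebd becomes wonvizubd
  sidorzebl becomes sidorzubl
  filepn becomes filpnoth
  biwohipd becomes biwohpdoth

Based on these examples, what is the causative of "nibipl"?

nibploth

wonvizebd and biwohipd both end in -d yet inflect differently (wonvizubd, biwohpdoth), so the final letter is not what conditions the rule; the second-to-last letter is.
"nibipl" has second-to-last letter 'p'. The stems whose second-to-last letter is 'p' (filepn → filpnoth, biwohipd → biwohpdoth) delete the last vowel and add -oth.
The other pattern: stems whose second-to-last letter is 'b' change the last vowel to 'u'.
So nibipl → nibploth.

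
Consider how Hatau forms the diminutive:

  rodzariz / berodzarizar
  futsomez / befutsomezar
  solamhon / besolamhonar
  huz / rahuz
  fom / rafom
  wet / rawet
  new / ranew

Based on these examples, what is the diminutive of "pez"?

rodzariz and huz both end in -z yet inflect differently (berodzarizar, rahuz), so the final letter is not what conditions the rule; the number of vowels is.
"pez" has 1 vowel. The stems with 1 vowel (huz → rahuz, fom → rafom, wet → rawet) add the prefix ra-.
The other pattern: stems with 3 vowels add be- … -ar around the stem.
So pez → rapez.

rapez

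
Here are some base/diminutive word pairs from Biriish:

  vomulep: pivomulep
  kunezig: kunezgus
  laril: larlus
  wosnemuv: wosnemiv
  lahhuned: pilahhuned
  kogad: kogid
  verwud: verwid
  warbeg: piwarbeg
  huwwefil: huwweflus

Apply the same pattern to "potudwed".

kunezig and warbeg both end in -g yet inflect differently (kunezgus, piwarbeg), so the final letter is not what conditions the rule; the last vowel is.
"potudwed" has last vowel 'e'. The stems whose last vowel is 'e' (vomulep → pivomulep, warbeg → piwarbeg, lahhuned → pilahhuned) add the prefix pi-.
The other patterns: stems whose last vowel is 'i' delete the last vowel and add -us; stems whose last vowel is 'a' or 'u' change the last vowel to 'i'.
So potudwed → pipotudwed.

pipotudwed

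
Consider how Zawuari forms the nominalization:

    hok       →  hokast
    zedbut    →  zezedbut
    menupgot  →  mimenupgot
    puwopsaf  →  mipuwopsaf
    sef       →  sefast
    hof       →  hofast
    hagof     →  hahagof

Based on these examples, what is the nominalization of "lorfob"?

"lorfob" has 2 vowels. The stems with 2 vowels (hagof → hahagof, zedbut → zezedbut) repeat the first consonant+vowel as a prefix.
So lorfob → lolorfob.

lolorfob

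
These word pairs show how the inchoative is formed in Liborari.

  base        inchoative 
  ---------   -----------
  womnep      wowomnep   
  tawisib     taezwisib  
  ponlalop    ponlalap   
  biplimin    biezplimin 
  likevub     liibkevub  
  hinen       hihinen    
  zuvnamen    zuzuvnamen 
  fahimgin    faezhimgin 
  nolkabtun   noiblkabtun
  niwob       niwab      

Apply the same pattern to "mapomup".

maibpomup

tawisib and niwob both end in -b yet inflect differently (taezwisib, niwab), so the final letter is not what conditions the rule; the last vowel is.
"mapomup" has last vowel 'u'. The stems whose last vowel is 'u' (nolkabtun → noiblkabtun, likevub → liibkevub) insert -ib- after the first vowel.
So mapomup → maibpomup.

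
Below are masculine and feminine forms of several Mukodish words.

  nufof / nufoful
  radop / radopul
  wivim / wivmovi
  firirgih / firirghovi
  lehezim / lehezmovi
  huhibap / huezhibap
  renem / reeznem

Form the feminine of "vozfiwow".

radop and huhibap both end in -p yet inflect differently (radopul, huezhibap), so the final letter is not what conditions the rule; the last vowel is.
"vozfiwow" has last vowel 'o'. The stems whose last vowel is 'o' (nufof → nufoful, radop → radopul) add -ul.
So vozfiwow → vozfiwowul.

vozfiwowul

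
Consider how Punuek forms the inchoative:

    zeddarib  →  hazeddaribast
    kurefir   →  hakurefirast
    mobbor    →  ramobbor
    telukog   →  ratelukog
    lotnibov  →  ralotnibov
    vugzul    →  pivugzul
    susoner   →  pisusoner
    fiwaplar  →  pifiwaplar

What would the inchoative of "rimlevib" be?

harimlevibast

"rimlevib" has last vowel 'i'. The stems whose last vowel is 'i' (zeddarib → hazeddaribast, kurefir → hakurefirast) add ha- … -ast around the stem.
The other patterns: stems whose last vowel is 'o' add the prefix ra-; stems whose last vowel is 'a', 'e' or 'u' add the prefix pi-.
So rimlevib → harimlevibast.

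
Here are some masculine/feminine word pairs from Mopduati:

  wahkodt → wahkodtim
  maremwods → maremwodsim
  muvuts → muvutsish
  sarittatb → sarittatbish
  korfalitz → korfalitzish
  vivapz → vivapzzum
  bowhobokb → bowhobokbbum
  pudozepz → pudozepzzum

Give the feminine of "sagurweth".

maremwods and muvuts both end in -s yet inflect differently (maremwodsim, muvutsish), so the final letter is not what conditions the rule; the second-to-last letter is.
"sagurweth" has second-to-last letter 't'. The stems whose second-to-last letter is 't' (muvuts → muvutsish, sarittatb → sarittatbish, korfalitz → korfalitzish) add -ish.
So sagurweth → sagurwethish.

sagurwethish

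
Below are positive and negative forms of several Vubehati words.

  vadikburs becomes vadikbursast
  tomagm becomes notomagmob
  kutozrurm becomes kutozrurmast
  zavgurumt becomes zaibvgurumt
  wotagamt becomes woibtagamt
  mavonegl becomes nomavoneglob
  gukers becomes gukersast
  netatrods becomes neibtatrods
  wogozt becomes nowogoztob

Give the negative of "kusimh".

kuibsimh

tomagm and kutozrurm both end in -m yet inflect differently (notomagmob, kutozrurmast), so the final letter is not what conditions the rule; the second-to-last letter is.
"kusimh" has second-to-last letter 'm'. The stems whose second-to-last letter is 'm' (wotagamt → woibtagamt, zavgurumt → zaibvgurumt) insert -ib- after the first vowel.
So kusimh → kuibsimh.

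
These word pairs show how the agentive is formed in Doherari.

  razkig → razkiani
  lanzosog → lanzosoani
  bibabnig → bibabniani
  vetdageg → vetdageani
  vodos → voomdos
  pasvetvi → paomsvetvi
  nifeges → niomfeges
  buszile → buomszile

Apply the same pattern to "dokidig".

"dokidig" ends in -g. The stems ending in -g (razkig → razkiani, lanzosog → lanzosoani, bibabnig → bibabniani) drop the final letter and add -ani.
The other pattern: stems ending in -e, -i or -s insert -om- after the first vowel.
So dokidig → dokidiani.

dokidiani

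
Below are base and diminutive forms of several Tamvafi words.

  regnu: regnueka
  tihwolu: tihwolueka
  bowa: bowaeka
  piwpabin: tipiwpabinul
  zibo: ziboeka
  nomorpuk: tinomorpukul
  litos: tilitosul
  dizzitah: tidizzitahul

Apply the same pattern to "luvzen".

litos and zibo both have last vowel 'o' yet inflect differently (tilitosul, ziboeka), so the last vowel is not what conditions the rule; whether the stem ends in a vowel or a consonant is.
"luvzen" ends in a consonant. The stems ending in a consonant (litos → tilitosul, nomorpuk → tinomorpukul, piwpabin → tipiwpabinul) add ti- … -ul around the stem.
The other pattern: stems ending in a vowel add -eka.
So luvzen → tiluvzenul.

tiluvzenul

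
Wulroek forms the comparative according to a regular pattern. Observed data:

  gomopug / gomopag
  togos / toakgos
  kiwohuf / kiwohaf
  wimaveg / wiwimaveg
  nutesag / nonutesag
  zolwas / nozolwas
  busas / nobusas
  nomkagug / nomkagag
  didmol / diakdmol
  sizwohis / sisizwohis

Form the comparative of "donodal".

togos and busas both end in -s yet inflect differently (toakgos, nobusas), so the final letter is not what conditions the rule; the last vowel is.
"donodal" has last vowel 'a'. The stems whose last vowel is 'a' (busas → nobusas, zolwas → nozolwas, nutesag → nonutesag) add the prefix no-.
The other patterns: stems whose last vowel is 'o' insert -ak- after the first vowel; stems whose last vowel is 'u' change the last vowel to 'a'; stems whose last vowel is 'e' or 'i' repeat the first consonant+vowel as a prefix.
So donodal → nodonodal.

nodonodal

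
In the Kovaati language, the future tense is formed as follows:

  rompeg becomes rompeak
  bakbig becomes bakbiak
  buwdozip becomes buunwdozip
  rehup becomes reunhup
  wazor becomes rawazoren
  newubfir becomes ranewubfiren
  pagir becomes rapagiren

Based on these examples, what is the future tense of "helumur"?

rahelumuren

bakbig and buwdozip both have last vowel 'i' yet inflect differently (bakbiak, buunwdozip), so the last vowel is not what conditions the rule; the final letter is.
"helumur" ends in -r. The stems ending in -r (wazor → rawazoren, newubfir → ranewubfiren, pagir → rapagiren) add ra- … -en around the stem.
The other patterns: stems ending in -g drop the final letter and add -ak; stems ending in -p insert -un- after the first vowel.
So helumur → rahelumuren.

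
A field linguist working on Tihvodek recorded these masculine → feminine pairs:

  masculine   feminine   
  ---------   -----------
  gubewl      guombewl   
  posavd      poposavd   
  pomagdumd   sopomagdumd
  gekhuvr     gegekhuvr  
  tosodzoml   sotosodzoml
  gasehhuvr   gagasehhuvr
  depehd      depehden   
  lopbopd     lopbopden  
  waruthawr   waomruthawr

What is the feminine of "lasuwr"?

tosodzoml and gubewl both end in -l yet inflect differently (sotosodzoml, guombewl), so the final letter is not what conditions the rule; the second-to-last letter is.
"lasuwr" has second-to-last letter 'w'. The stems whose second-to-last letter is 'w' (waruthawr → waomruthawr, gubewl → guombewl) insert -om- after the first vowel.
So lasuwr → laomsuwr.

laomsuwr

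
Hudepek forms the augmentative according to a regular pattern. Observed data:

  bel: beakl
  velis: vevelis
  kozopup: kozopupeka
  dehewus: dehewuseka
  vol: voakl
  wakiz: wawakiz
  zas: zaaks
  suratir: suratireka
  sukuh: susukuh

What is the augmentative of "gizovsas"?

zas and velis both end in -s yet inflect differently (zaaks, vevelis), so the final letter is not what conditions the rule; the number of vowels is.
"gizovsas" has 3 vowels. The stems with 3 vowels (dehewus → dehewuseka, kozopup → kozopupeka, suratir → suratireka) add -eka.
The other patterns: stems with 1 vowel insert -ak- after the first vowel; stems with 2 vowels repeat the first consonant+vowel as a prefix.
So gizovsas → gizovsaseka.

gizovsaseka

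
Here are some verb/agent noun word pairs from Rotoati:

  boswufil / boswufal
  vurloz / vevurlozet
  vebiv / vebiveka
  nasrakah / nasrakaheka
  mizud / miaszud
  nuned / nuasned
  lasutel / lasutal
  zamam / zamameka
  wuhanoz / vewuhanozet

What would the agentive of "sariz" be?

vesarizet

lasutel and nuned both have last vowel 'e' yet inflect differently (lasutal, nuasned), so the last vowel is not what conditions the rule; the final letter is.
"sariz" ends in -z. The stems ending in -z (vurloz → vevurlozet, wuhanoz → vewuhanozet) add ve- … -et around the stem.
So sariz → vesarizet.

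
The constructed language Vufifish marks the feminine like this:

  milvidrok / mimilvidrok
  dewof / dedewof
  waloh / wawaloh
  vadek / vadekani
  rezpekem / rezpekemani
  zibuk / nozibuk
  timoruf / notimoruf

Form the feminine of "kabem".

kabemani

milvidrok and vadek both end in -k yet inflect differently (mimilvidrok, vadekani), so the final letter is not what conditions the rule; the last vowel is.
"kabem" has last vowel 'e'. The stems whose last vowel is 'e' (vadek → vadekani, rezpekem → rezpekemani) add -ani.
The other patterns: stems whose last vowel is 'o' repeat the first consonant+vowel as a prefix; stems whose last vowel is 'u' add the prefix no-.
So kabem → kabemani.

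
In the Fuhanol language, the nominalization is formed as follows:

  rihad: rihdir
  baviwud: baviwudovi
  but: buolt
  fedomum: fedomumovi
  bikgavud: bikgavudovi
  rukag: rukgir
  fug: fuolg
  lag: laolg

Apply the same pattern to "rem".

reolm

fug and rukag both end in -g yet inflect differently (fuolg, rukgir), so the final letter is not what conditions the rule; the number of vowels is.
"rem" has 1 vowel. The stems with 1 vowel (but → buolt, fug → fuolg, lag → laolg) insert -ol- after the first vowel.
The other patterns: stems with 2 vowels delete the last vowel and add -ir; stems with 3 vowels add -ovi.
So rem → reolm.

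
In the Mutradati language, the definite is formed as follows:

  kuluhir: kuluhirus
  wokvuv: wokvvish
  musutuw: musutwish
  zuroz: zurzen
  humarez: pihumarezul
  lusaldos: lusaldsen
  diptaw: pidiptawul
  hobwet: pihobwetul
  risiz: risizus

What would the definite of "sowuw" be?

risiz and zuroz both end in -z yet inflect differently (risizus, zurzen), so the final letter is not what conditions the rule; the last vowel is.
"sowuw" has last vowel 'u'. The stems whose last vowel is 'u' (musutuw → musutwish, wokvuv → wokvvish) delete the last vowel and add -ish.
The other patterns: stems whose last vowel is 'i' add -us; stems whose last vowel is 'o' delete the last vowel and add -en; stems whose last vowel is 'a' or 'e' add pi- … -ul around the stem.
So sowuw → sowwish.

sowwish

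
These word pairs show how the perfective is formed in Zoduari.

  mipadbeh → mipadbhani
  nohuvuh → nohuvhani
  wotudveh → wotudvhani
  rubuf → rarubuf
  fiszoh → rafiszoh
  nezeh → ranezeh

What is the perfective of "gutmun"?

mipadbeh and fiszoh both end in -h yet inflect differently (mipadbhani, rafiszoh), so the final letter is not what conditions the rule; the number of vowels is.
"gutmun" has 2 vowels. The stems with 2 vowels (rubuf → rarubuf, fiszoh → rafiszoh, nezeh → ranezeh) add the prefix ra-.
So gutmun → ragutmun.

ragutmun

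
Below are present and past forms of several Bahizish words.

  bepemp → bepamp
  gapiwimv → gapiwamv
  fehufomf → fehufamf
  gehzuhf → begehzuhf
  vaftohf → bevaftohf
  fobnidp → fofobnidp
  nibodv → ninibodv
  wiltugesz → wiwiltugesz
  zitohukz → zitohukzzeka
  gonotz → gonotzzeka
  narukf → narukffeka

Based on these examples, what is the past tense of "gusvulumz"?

gusvulamz

fehufomf and gehzuhf both end in -f yet inflect differently (fehufamf, begehzuhf), so the final letter is not what conditions the rule; the second-to-last letter is.
"gusvulumz" has second-to-last letter 'm'. The stems whose second-to-last letter is 'm' (bepemp → bepamp, gapiwimv → gapiwamv, fehufomf → fehufamf) change the last vowel to 'a'.
The other patterns: stems whose second-to-last letter is 'h' add the prefix be-; stems whose second-to-last letter is 'd' or 's' repeat the first consonant+vowel as a prefix; stems whose second-to-last letter is 'k' or 't' double the final consonant and add -eka.
So gusvulumz → gusvulamz.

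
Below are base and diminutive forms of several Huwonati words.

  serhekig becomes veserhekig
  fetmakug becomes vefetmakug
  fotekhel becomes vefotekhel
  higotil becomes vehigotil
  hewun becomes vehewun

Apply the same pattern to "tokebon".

vetokebon

Every pair shown (serhekig → veserhekig, fetmakug → vefetmakug, fotekhel → vefotekhel, …) follows the same rule: add the prefix ve-.
So tokebon → vetokebon.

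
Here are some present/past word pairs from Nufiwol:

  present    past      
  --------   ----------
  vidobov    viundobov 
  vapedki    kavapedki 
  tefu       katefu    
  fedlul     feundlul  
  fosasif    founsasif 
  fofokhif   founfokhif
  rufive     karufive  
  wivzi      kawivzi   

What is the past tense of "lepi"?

"lepi" ends in a vowel. The stems ending in a vowel (tefu → katefu, wivzi → kawivzi, rufive → karufive) add the prefix ka-.
The other pattern: stems ending in a consonant insert -un- after the first vowel.
So lepi → kalepi.

kalepi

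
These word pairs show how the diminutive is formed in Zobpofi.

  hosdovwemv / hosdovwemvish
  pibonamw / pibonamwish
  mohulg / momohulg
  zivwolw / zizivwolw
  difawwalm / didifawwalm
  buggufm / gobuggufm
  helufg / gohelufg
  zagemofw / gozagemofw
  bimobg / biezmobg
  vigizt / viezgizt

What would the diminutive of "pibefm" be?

"pibefm" has second-to-last letter 'f'. The stems whose second-to-last letter is 'f' (buggufm → gobuggufm, helufg → gohelufg, zagemofw → gozagemofw) add the prefix go-.
So pibefm → gopibefm.

gopibefm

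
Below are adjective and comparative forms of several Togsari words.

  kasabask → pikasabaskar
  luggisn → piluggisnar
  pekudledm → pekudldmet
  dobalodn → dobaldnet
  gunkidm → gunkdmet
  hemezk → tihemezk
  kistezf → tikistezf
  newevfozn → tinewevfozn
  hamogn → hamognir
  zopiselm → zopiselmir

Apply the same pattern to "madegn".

luggisn and dobalodn both end in -n yet inflect differently (piluggisnar, dobaldnet), so the final letter is not what conditions the rule; the second-to-last letter is.
"madegn" has second-to-last letter 'g'. The one such stem in the data (hamogn → hamognir) adds -ir, so the same rule applies.
The other patterns: stems whose second-to-last letter is 's' add pi- … -ar around the stem; stems whose second-to-last letter is 'd' delete the last vowel and add -et; stems whose second-to-last letter is 'z' add the prefix ti-.
So madegn → madegnir.

madegnir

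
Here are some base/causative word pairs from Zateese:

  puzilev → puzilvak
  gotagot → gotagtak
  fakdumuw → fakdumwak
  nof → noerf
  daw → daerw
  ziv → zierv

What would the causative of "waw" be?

waerw

fakdumuw and daw both end in -w yet inflect differently (fakdumwak, daerw), so the final letter is not what conditions the rule; the number of vowels is.
"waw" has 1 vowel. The stems with 1 vowel (nof → noerf, daw → daerw, ziv → zierv) insert -er- after the first vowel.
So waw → waerw.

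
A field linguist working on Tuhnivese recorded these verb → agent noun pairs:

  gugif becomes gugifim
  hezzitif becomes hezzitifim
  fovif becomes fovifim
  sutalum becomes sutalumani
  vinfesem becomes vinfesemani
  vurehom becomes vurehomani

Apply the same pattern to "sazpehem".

sazpehemani

"sazpehem" ends in -m. The stems ending in -m (sutalum → sutalumani, vurehom → vurehomani, vinfesem → vinfesemani) add -ani.
The other pattern: stems ending in -f add -im.
So sazpehem → sazpehemani.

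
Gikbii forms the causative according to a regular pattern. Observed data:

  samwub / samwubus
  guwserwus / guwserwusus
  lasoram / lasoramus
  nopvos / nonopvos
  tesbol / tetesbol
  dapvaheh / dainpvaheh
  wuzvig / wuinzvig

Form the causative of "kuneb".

guwserwus and nopvos both end in -s yet inflect differently (guwserwusus, nonopvos), so the final letter is not what conditions the rule; the last vowel is.
"kuneb" has last vowel 'e'. The one such stem in the data (dapvaheh → dainpvaheh) inserts -in- after the first vowel (as does wuzvig), so the same rule applies.
The other patterns: stems whose last vowel is 'a' or 'u' add -us; stems whose last vowel is 'o' repeat the first consonant+vowel as a prefix.
So kuneb → kuinneb.

kuinneb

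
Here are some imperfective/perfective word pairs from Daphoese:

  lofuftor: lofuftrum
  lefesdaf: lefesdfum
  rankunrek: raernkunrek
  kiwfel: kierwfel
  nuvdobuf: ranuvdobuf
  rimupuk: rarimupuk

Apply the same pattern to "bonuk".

rabonuk

lefesdaf and nuvdobuf both end in -f yet inflect differently (lefesdfum, ranuvdobuf), so the final letter is not what conditions the rule; the last vowel is.
"bonuk" has last vowel 'u'. The stems whose last vowel is 'u' (nuvdobuf → ranuvdobuf, rimupuk → rarimupuk) add the prefix ra-.
The other patterns: stems whose last vowel is 'a' or 'o' delete the last vowel and add -um; stems whose last vowel is 'e' insert -er- after the first vowel.
So bonuk → rabonuk.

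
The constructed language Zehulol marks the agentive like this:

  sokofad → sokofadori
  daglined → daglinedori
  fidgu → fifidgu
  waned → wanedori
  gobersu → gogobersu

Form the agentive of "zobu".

zozobu

"zobu" ends in -u. The stems ending in -u (gobersu → gogobersu, fidgu → fifidgu) repeat the first consonant+vowel as a prefix.
The other pattern: stems ending in -d add -ori.
So zobu → zozobu.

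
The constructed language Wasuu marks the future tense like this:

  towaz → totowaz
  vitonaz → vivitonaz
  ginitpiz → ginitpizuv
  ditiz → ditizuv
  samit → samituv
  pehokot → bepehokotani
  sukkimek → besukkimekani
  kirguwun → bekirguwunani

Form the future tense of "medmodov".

towaz and ginitpiz both end in -z yet inflect differently (totowaz, ginitpizuv), so the final letter is not what conditions the rule; the last vowel is.
"medmodov" has last vowel 'o'. The one such stem in the data (pehokot → bepehokotani) adds be- … -ani around the stem, so the same rule applies.
The other patterns: stems whose last vowel is 'a' repeat the first consonant+vowel as a prefix; stems whose last vowel is 'i' add -uv.
So medmodov → bemedmodovani.

bemedmodovani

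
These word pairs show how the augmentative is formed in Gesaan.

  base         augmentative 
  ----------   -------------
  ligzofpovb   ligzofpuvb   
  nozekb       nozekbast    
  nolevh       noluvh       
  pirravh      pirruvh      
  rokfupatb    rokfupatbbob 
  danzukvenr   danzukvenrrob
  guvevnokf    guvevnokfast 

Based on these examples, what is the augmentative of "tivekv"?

ligzofpovb and nozekb both end in -b yet inflect differently (ligzofpuvb, nozekbast), so the final letter is not what conditions the rule; the second-to-last letter is.
"tivekv" has second-to-last letter 'k'. The stems whose second-to-last letter is 'k' (guvevnokf → guvevnokfast, nozekb → nozekbast) add -ast.
So tivekv → tivekvast.

tivekvast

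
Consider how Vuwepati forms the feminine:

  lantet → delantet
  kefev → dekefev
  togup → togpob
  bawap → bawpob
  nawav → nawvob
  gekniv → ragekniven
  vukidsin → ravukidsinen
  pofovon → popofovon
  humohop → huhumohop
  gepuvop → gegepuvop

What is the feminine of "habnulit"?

kefev and nawav both end in -v yet inflect differently (dekefev, nawvob), so the final letter is not what conditions the rule; the last vowel is.
"habnulit" has last vowel 'i'. The stems whose last vowel is 'i' (gekniv → ragekniven, vukidsin → ravukidsinen) add ra- … -en around the stem.
So habnulit → rahabnuliten.

rahabnuliten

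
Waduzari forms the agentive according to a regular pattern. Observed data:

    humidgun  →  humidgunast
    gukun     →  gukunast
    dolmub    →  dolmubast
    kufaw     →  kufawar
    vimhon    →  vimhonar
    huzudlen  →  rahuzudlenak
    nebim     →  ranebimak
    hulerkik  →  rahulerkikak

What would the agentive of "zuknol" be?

humidgun and vimhon both end in -n yet inflect differently (humidgunast, vimhonar), so the final letter is not what conditions the rule; the last vowel is.
"zuknol" has last vowel 'o'. The one such stem in the data (vimhon → vimhonar) adds -ar, so the same rule applies.
So zuknol → zuknolar.

zuknolar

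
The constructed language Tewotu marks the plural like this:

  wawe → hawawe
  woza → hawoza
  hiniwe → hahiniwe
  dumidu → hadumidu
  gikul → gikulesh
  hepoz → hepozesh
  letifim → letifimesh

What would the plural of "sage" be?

hasage

dumidu and gikul both have last vowel 'u' yet inflect differently (hadumidu, gikulesh), so the last vowel is not what conditions the rule; whether the stem ends in a vowel or a consonant is.
"sage" ends in a vowel. The stems ending in a vowel (wawe → hawawe, woza → hawoza, hiniwe → hahiniwe) add the prefix ha-.
The other pattern: stems ending in a consonant add -esh.
So sage → hasage.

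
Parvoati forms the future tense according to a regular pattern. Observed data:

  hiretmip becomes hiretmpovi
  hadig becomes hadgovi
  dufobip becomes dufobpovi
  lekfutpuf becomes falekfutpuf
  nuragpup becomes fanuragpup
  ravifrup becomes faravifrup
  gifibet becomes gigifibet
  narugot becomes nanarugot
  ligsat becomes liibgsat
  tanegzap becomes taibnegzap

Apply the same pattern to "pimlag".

hiretmip and nuragpup both end in -p yet inflect differently (hiretmpovi, fanuragpup), so the final letter is not what conditions the rule; the last vowel is.
"pimlag" has last vowel 'a'. The stems whose last vowel is 'a' (ligsat → liibgsat, tanegzap → taibnegzap) insert -ib- after the first vowel.
So pimlag → piibmlag.

piibmlag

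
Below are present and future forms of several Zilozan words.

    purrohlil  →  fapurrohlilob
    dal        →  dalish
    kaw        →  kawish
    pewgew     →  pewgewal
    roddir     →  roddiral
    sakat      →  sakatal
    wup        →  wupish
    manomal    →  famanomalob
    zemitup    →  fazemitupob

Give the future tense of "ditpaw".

ditpawal

"ditpaw" has 2 vowels. The stems with 2 vowels (pewgew → pewgewal, roddir → roddiral, sakat → sakatal) add -al.
The other patterns: stems with 1 vowel add -ish; stems with 3 vowels add fa- … -ob around the stem.
So ditpaw → ditpawal.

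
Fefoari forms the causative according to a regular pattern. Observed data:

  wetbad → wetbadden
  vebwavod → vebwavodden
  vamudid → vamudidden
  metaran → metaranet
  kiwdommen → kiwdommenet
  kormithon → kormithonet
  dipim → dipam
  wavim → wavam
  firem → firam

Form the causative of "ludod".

wetbad and metaran both have last vowel 'a' yet inflect differently (wetbadden, metaranet), so the last vowel is not what conditions the rule; the final letter is.
"ludod" ends in -d. The stems ending in -d (wetbad → wetbadden, vebwavod → vebwavodden, vamudid → vamudidden) double the final consonant and add -en.
So ludod → ludodden.

ludodden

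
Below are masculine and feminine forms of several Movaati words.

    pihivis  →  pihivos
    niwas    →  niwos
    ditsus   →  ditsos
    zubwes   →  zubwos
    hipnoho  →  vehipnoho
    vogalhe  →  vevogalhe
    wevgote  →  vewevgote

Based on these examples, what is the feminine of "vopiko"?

zubwes and vogalhe both have last vowel 'e' yet inflect differently (zubwos, vevogalhe), so the last vowel is not what conditions the rule; the final letter is.
"vopiko" ends in -o. The one such stem in the data (hipnoho → vehipnoho) adds the prefix ve-, so the same rule applies.
The other pattern: stems ending in -s change the last vowel to 'o'.
So vopiko → vevopiko.

vevopiko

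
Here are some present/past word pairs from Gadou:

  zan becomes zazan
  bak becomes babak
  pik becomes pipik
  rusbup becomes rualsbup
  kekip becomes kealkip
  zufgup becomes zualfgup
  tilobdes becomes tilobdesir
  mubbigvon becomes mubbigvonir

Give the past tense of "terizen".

terizenir

zan and mubbigvon both end in -n yet inflect differently (zazan, mubbigvonir), so the final letter is not what conditions the rule; the number of vowels is.
"terizen" has 3 vowels. The stems with 3 vowels (tilobdes → tilobdesir, mubbigvon → mubbigvonir) add -ir.
So terizen → terizenir.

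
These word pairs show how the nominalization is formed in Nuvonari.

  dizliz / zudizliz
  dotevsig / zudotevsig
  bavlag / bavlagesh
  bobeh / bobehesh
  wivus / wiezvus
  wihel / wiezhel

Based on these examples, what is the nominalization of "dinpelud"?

zudinpelud

dotevsig and bavlag both end in -g yet inflect differently (zudotevsig, bavlagesh), so the final letter is not what conditions the rule; the first letter is.
"dinpelud" begins with d-. The stems beginning with d- (dizliz → zudizliz, dotevsig → zudotevsig) add the prefix zu-.
So dinpelud → zudinpelud.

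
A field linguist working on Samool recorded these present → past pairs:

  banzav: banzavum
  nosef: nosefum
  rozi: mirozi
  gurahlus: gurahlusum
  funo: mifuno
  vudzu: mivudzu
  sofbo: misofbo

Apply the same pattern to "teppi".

miteppi

vudzu and gurahlus both have last vowel 'u' yet inflect differently (mivudzu, gurahlusum), so the last vowel is not what conditions the rule; whether the stem ends in a vowel or a consonant is.
"teppi" ends in a vowel. The stems ending in a vowel (vudzu → mivudzu, funo → mifuno, sofbo → misofbo) add the prefix mi-.
The other pattern: stems ending in a consonant add -um.
So teppi → miteppi.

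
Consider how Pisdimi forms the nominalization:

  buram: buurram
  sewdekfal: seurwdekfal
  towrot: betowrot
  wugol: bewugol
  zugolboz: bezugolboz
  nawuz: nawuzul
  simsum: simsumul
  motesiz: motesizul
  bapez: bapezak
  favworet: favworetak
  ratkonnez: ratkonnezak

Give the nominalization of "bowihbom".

bebowihbom

sewdekfal and wugol both end in -l yet inflect differently (seurwdekfal, bewugol), so the final letter is not what conditions the rule; the last vowel is.
"bowihbom" has last vowel 'o'. The stems whose last vowel is 'o' (towrot → betowrot, wugol → bewugol, zugolboz → bezugolboz) add the prefix be-.
The other patterns: stems whose last vowel is 'a' insert -ur- after the first vowel; stems whose last vowel is 'i' or 'u' add -ul; stems whose last vowel is 'e' add -ak.
So bowihbom → bebowihbom.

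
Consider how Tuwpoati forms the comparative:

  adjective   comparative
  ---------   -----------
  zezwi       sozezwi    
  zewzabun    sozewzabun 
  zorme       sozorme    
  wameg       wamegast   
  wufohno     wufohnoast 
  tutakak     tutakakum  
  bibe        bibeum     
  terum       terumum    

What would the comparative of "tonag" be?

zorme and bibe both end in -e yet inflect differently (sozorme, bibeum), so the final letter is not what conditions the rule; the first letter is.
"tonag" begins with t-. The stems beginning with t- (tutakak → tutakakum, terum → terumum) add -um.
So tonag → tonagum.

tonagum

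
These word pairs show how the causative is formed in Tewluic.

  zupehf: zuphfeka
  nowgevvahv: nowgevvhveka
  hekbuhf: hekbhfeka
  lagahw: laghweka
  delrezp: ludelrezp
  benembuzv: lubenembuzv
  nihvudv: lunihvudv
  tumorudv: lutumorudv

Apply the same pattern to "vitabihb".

nowgevvahv and benembuzv both end in -v yet inflect differently (nowgevvhveka, lubenembuzv), so the final letter is not what conditions the rule; the second-to-last letter is.
"vitabihb" has second-to-last letter 'h'. The stems whose second-to-last letter is 'h' (zupehf → zuphfeka, nowgevvahv → nowgevvhveka, hekbuhf → hekbhfeka) delete the last vowel and add -eka.
The other pattern: stems whose second-to-last letter is 'd' or 'z' add the prefix lu-.
So vitabihb → vitabhbeka.

vitabhbeka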